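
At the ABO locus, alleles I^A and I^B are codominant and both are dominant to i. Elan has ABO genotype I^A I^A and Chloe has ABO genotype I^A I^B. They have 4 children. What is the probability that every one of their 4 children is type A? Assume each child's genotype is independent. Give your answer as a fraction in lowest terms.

1/16

ABO cross I^A I^A × I^A I^B → 1/2 A, 1/2 AB.
So P(type A) = 1/2 per child.
All 4 independent: (1/2)^4 = 1/16.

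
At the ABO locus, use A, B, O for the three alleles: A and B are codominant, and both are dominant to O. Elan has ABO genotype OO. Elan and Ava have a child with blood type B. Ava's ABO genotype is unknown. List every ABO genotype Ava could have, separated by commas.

AB, BB, BO

For each candidate genotype of Ava, check whether crossing it with OO can produce every observed child phenotype.
  AA → possible child types {A} ✗
  AB → possible child types {A, B} ✓
  AO → possible child types {O, A} ✗
  BB → possible child types {B} ✓
  BO → possible child types {O, B} ✓
  OO → possible child types {O} ✗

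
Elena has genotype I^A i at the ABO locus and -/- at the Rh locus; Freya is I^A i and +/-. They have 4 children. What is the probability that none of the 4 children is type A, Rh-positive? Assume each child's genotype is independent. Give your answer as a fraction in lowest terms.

625/4096

ABO cross I^A i × I^A i → 1/4 O, 3/4 A.
Rh cross -/- × +/- → 1/2 Rh+, 1/2 Rh-; so P(type A, Rh-positive) = 3/4 × 1/2 = 3/8 per child.
P(not type A, Rh-positive) = 5/8 for one child; (5/8)^4 = 625/4096.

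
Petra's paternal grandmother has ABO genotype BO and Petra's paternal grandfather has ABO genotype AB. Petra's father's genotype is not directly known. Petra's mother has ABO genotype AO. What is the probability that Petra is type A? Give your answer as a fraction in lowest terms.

Petra's father's ABO genotype from BO × AB: 1/4 AB, 1/4 AO, 1/4 BB, 1/4 BO.
Crossing each possibility with the mother AO and summing P(type A): 1/4·1/2 + 1/4·3/4 + 1/4·0 + 1/4·1/4 = 3/8.

3/8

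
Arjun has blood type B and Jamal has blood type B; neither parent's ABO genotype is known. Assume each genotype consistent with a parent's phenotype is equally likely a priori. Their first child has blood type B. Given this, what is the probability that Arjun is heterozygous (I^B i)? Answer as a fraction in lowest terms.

Possible genotypes: Arjun ∈ {I^B I^B, I^B i}; Jamal ∈ {I^B I^B, I^B i}.
Weight each parental genotype pair by prior × P(type-B child):
  I^B I^B × I^B I^B: posterior weight 4/15.
  I^B I^B × I^B i: posterior weight 4/15.
  I^B i × I^B I^B: posterior weight 4/15.
  I^B i × I^B i: posterior weight 1/5.
Sum the posterior weight over pairs where Arjun is I^B i: 7/15.

7/15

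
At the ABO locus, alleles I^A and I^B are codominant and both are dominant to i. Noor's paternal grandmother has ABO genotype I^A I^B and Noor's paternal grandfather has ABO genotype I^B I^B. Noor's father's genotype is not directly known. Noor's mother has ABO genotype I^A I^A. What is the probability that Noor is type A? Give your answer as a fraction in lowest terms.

Noor's father's ABO genotype from I^A I^B × I^B I^B: 1/2 I^A I^B, 1/2 I^B I^B.
Crossing each possibility with the mother I^A I^A and summing P(type A): 1/2·1/2 + 1/2·0 = 1/4.

1/4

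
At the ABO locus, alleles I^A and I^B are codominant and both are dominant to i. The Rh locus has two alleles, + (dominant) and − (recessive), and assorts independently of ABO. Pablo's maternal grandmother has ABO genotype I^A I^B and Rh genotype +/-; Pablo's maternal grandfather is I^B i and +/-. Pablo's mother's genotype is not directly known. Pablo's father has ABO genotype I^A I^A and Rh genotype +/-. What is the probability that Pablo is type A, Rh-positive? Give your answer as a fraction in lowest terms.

Pablo's mother's ABO genotype from I^A I^B × I^B i: 1/4 I^A I^B, 1/4 I^A i, 1/4 I^B I^B, 1/4 I^B i.
Crossing each possibility with the father I^A I^A and summing P(type A): 1/4·1/2 + 1/4·1 + 1/4·0 + 1/4·1/2 = 1/2.
Similarly for Rh via the mother's Rh distribution: P(Rh+) = 3/4.
Independent loci: 1/2 × 3/4 = 3/8.

3/8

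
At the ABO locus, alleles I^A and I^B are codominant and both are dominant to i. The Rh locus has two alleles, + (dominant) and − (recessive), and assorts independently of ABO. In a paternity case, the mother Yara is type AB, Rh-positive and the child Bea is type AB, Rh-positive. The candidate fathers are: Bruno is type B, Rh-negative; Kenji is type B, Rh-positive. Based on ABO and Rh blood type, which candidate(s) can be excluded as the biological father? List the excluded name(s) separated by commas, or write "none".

A candidate is excluded only if no genotype consistent with his phenotype could produce a type AB, Rh-positive child with a type AB, Rh-positive mother.
Every candidate has at least one consistent genotype combination, so none can be excluded.

none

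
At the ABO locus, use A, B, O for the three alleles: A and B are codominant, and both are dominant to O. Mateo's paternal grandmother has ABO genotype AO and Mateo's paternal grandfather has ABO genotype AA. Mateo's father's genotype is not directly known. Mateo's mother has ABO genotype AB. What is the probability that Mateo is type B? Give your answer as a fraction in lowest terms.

1/8

Mateo's father's ABO genotype from AO × AA: 1/2 AA, 1/2 AO.
Crossing each possibility with the mother AB and summing P(type B): 1/2·0 + 1/2·1/4 = 1/8.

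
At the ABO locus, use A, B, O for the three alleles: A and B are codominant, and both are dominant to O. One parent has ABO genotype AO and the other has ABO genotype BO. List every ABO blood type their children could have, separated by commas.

O, A, B, AB

Gametes from AO × BO give offspring ABO genotypes AB, AO, BO, OO, i.e. phenotypes O, A, B, AB.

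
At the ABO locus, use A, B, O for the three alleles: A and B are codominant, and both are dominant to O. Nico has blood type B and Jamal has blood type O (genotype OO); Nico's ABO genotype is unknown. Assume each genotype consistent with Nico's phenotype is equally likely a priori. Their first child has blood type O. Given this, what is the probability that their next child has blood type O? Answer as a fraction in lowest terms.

Possible genotypes: Nico ∈ {BB, BO}; Jamal ∈ {OO}.
Weight each parental genotype pair by prior × P(type-O child):
  BO × OO: posterior weight 1; P(next child type O) = 1/2.
Weighted sum = 1/2.

1/2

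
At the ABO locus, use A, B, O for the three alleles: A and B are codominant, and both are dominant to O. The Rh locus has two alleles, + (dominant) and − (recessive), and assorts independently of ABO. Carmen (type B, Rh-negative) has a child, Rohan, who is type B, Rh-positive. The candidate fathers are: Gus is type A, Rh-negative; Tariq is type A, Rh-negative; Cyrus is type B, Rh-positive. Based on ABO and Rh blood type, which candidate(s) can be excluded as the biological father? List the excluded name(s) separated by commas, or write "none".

A candidate is excluded only if no genotype consistent with his phenotype could produce a type B, Rh-positive child with a type B, Rh-negative mother.
Gus (type A, Rh-): no genotype consistent with that phenotype can produce a type-B Rh+ child with a type-B mother.
Tariq (type A, Rh-): no genotype consistent with that phenotype can produce a type-B Rh+ child with a type-B mother.

Gus, Tariq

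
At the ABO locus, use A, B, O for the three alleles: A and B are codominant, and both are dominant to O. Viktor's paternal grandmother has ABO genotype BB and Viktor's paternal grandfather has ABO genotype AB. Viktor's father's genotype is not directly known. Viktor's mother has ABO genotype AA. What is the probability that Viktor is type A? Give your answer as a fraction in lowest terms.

1/4

Viktor's father's ABO genotype from BB × AB: 1/2 AB, 1/2 BB.
Crossing each possibility with the mother AA and summing P(type A): 1/2·1/2 + 1/2·0 = 1/4.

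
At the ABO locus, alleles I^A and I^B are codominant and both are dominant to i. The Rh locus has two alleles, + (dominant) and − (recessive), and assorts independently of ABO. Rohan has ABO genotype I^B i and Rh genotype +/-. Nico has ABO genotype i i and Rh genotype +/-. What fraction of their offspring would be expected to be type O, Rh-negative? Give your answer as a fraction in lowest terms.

ABO cross I^B i × i i → offspring phenotypes: 1/2 O, 1/2 B.
Rh cross +/- × +/- → 3/4 Rh+, 1/4 Rh-.
Independent loci: P(type O, Rh-negative) = 1/2 × 1/4 = 1/8.

1/8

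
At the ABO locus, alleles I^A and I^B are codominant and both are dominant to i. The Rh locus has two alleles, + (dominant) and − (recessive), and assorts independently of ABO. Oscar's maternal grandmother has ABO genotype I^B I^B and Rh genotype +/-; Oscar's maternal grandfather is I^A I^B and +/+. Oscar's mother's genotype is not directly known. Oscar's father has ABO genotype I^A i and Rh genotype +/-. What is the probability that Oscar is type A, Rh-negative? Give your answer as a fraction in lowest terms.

Oscar's mother's ABO genotype from I^B I^B × I^A I^B: 1/2 I^A I^B, 1/2 I^B I^B.
Crossing each possibility with the father I^A i and summing P(type A): 1/2·1/2 + 1/2·0 = 1/4.
Similarly for Rh via the mother's Rh distribution: P(Rh-) = 1/8.
Independent loci: 1/4 × 1/8 = 1/32.

1/32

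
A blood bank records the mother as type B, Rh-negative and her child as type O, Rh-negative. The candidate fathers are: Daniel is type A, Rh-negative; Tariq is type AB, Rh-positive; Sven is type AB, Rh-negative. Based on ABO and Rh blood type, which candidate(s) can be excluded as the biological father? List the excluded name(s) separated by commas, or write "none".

A candidate is excluded only if no genotype consistent with his phenotype could produce a type O, Rh-negative child with a type B, Rh-negative mother.
Tariq (type AB, Rh+): no genotype consistent with that phenotype can produce a type-O Rh- child with a type-B mother.
Sven (type AB, Rh-): no genotype consistent with that phenotype can produce a type-O Rh- child with a type-B mother.

Tariq, Sven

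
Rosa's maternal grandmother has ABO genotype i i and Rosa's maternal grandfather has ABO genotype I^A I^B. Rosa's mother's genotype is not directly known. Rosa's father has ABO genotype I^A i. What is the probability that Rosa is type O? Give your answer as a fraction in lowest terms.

1/4

Rosa's mother's ABO genotype from i i × I^A I^B: 1/2 I^A i, 1/2 I^B i.
Crossing each possibility with the father I^A i and summing P(type O): 1/2·1/4 + 1/2·1/4 = 1/4.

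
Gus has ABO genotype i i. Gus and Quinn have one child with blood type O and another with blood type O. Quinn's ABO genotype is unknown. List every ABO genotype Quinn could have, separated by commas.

For each candidate genotype of Quinn, check whether crossing it with i i can produce every observed child phenotype.
  I^A I^A → possible child types {A} ✗
  I^A I^B → possible child types {A, B} ✗
  I^A i → possible child types {O, A} ✓
  I^B I^B → possible child types {B} ✗
  I^B i → possible child types {O, B} ✓
  i i → possible child types {O} ✓

I^A i, I^B i, i i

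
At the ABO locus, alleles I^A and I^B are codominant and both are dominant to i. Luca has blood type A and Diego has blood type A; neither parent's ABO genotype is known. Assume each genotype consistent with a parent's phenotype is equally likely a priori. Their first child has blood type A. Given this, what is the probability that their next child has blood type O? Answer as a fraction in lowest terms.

1/20

Possible genotypes: Luca ∈ {I^A I^A, I^A i}; Diego ∈ {I^A I^A, I^A i}.
Weight each parental genotype pair by prior × P(type-A child):
  I^A I^A × I^A I^A: posterior weight 4/15; P(next child type O) = 0.
  I^A I^A × I^A i: posterior weight 4/15; P(next child type O) = 0.
  I^A i × I^A I^A: posterior weight 4/15; P(next child type O) = 0.
  I^A i × I^A i: posterior weight 1/5; P(next child type O) = 1/4.
Weighted sum = 1/20.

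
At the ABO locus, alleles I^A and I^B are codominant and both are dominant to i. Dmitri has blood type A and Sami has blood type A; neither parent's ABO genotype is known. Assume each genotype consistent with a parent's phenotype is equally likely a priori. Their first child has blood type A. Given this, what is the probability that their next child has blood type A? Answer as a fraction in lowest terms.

Possible genotypes: Dmitri ∈ {I^A I^A, I^A i}; Sami ∈ {I^A I^A, I^A i}.
Weight each parental genotype pair by prior × P(type-A child):
  I^A I^A × I^A I^A: posterior weight 4/15; P(next child type A) = 1.
  I^A I^A × I^A i: posterior weight 4/15; P(next child type A) = 1.
  I^A i × I^A I^A: posterior weight 4/15; P(next child type A) = 1.
  I^A i × I^A i: posterior weight 1/5; P(next child type A) = 3/4.
Weighted sum = 19/20.

19/20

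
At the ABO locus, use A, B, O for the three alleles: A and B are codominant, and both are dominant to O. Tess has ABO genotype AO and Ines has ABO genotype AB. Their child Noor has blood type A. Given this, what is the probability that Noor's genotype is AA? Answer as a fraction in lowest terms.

1/2

Cross AO × AB → 1/4 AA, 1/4 AB, 1/4 AO, 1/4 BO.
Type-A genotypes among offspring: AA (1/4), AO (1/4); total 1/2.
P(AA | type A) = (1/4) / (1/2) = 1/2.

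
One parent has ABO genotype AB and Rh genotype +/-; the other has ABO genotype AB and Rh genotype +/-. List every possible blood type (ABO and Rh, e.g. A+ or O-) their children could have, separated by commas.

A+, A-, B+, B-, AB+, AB-

Gametes from AB × AB give offspring ABO genotypes AA, AB, BB, i.e. phenotypes A, B, AB.
Rh cross +/- × +/- → phenotypes Rh+, Rh-.
Combining independently: A+, A-, B+, B-, AB+, AB-.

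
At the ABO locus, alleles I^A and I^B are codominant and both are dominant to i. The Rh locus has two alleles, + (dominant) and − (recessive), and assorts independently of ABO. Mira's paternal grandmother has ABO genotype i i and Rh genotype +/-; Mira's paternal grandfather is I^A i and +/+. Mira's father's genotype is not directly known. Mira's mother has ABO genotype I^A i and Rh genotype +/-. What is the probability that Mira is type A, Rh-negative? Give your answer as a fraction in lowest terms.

Mira's father's ABO genotype from i i × I^A i: 1/2 I^A i, 1/2 i i.
Crossing each possibility with the mother I^A i and summing P(type A): 1/2·3/4 + 1/2·1/2 = 5/8.
Similarly for Rh via the father's Rh distribution: P(Rh-) = 1/8.
Independent loci: 5/8 × 1/8 = 5/64.

5/64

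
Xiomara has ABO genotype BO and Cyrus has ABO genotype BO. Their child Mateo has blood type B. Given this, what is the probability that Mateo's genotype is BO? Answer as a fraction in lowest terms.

Cross BO × BO → 1/4 BB, 1/2 BO, 1/4 OO.
Type-B genotypes among offspring: BB (1/4), BO (1/2); total 3/4.
P(BO | type B) = (1/2) / (3/4) = 2/3.

2/3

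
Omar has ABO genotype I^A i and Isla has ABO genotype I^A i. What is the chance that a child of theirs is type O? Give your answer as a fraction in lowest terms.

1/4

ABO cross I^A i × I^A i → offspring phenotypes: 1/4 O, 3/4 A.
So P(type O) = 1/4.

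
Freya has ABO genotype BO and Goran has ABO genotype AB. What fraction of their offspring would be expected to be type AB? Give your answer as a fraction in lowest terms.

1/4

ABO cross BO × AB → offspring phenotypes: 1/4 A, 1/2 B, 1/4 AB.
So P(type AB) = 1/4.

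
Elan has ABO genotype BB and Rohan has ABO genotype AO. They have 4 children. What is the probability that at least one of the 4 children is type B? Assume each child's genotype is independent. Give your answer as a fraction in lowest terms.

ABO cross BB × AO → 1/2 B, 1/2 AB.
So P(type B) = 1/2 per child.
P(none) = (1/2)^4 = 1/16; P(at least one) = 1 − 1/16 = 15/16.

15/16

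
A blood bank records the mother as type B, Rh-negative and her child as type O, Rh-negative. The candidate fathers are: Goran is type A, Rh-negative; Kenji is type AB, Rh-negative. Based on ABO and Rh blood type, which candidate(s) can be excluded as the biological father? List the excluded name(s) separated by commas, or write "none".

Kenji

A candidate is excluded only if no genotype consistent with his phenotype could produce a type O, Rh-negative child with a type B, Rh-negative mother.
Kenji (type AB, Rh-): no genotype consistent with that phenotype can produce a type-O Rh- child with a type-B mother.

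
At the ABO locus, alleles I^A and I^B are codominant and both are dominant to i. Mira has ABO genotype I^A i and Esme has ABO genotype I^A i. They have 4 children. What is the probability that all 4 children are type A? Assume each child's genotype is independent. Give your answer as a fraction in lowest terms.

81/256

ABO cross I^A i × I^A i → 1/4 O, 3/4 A.
So P(type A) = 3/4 per child.
All 4 independent: (3/4)^4 = 81/256.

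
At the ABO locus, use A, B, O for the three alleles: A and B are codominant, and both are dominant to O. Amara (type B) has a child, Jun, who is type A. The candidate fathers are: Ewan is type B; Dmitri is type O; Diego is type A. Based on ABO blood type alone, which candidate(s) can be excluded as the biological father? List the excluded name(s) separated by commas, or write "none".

Ewan, Dmitri

A candidate is excluded only if no genotype consistent with his phenotype could produce a type A child with a type B mother.
Ewan (type B): no genotype consistent with that phenotype can produce a type-A child with a type-B mother.
Dmitri (type O): no genotype consistent with that phenotype can produce a type-A child with a type-B mother.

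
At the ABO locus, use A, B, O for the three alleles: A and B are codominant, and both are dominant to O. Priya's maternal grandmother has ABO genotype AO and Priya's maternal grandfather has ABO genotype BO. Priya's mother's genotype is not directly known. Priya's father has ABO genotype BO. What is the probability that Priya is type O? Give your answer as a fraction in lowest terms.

Priya's mother's ABO genotype from AO × BO: 1/4 AB, 1/4 AO, 1/4 BO, 1/4 OO.
Crossing each possibility with the father BO and summing P(type O): 1/4·0 + 1/4·1/4 + 1/4·1/4 + 1/4·1/2 = 1/4.

1/4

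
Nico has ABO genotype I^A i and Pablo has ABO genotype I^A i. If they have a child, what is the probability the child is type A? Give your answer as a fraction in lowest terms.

ABO cross I^A i × I^A i → offspring phenotypes: 1/4 O, 3/4 A.
So P(type A) = 3/4.

3/4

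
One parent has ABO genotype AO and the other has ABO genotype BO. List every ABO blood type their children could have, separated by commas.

Gametes from AO × BO give offspring ABO genotypes AB, AO, BO, OO, i.e. phenotypes O, A, B, AB.

O, A, B, AB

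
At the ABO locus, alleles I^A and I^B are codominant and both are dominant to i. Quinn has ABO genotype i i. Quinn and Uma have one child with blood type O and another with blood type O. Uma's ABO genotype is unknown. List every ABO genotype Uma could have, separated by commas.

I^A i, I^B i, i i

For each candidate genotype of Uma, check whether crossing it with i i can produce every observed child phenotype.
  I^A I^A → possible child types {A} ✗
  I^A I^B → possible child types {A, B} ✗
  I^A i → possible child types {O, A} ✓
  I^B I^B → possible child types {B} ✗
  I^B i → possible child types {O, B} ✓
  i i → possible child types {O} ✓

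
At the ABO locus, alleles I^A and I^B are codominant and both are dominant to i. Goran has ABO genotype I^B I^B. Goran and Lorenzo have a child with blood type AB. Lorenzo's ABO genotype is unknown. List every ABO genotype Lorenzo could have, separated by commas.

I^A I^A, I^A I^B, I^A i

For each candidate genotype of Lorenzo, check whether crossing it with I^B I^B can produce every observed child phenotype.
  I^A I^A → possible child types {AB} ✓
  I^A I^B → possible child types {B, AB} ✓
  I^A i → possible child types {B, AB} ✓
  I^B I^B → possible child types {B} ✗
  I^B i → possible child types {B} ✗
  i i → possible child types {B} ✗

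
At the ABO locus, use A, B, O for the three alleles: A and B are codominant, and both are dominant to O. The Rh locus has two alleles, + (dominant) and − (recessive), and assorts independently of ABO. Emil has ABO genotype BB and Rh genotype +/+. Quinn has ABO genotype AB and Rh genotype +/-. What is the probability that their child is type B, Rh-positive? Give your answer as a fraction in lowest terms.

ABO cross BB × AB → offspring phenotypes: 1/2 B, 1/2 AB.
Rh cross +/+ × +/- → 1 Rh+.
Independent loci: P(type B, Rh-positive) = 1/2 × 1 = 1/2.

1/2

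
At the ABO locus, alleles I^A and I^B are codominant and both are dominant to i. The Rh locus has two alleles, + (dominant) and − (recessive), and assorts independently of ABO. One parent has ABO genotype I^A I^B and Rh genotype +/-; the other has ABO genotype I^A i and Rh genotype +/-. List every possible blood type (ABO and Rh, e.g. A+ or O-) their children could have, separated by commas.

A+, A-, B+, B-, AB+, AB-

Gametes from I^A I^B × I^A i give offspring ABO genotypes I^A I^A, I^A I^B, I^A i, I^B i, i.e. phenotypes A, B, AB.
Rh cross +/- × +/- → phenotypes Rh+, Rh-.
Combining independently: A+, A-, B+, B-, AB+, AB-.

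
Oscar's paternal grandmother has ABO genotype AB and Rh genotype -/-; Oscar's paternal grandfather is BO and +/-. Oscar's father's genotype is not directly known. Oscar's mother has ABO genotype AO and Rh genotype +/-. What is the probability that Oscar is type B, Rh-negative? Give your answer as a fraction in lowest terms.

3/32

Oscar's father's ABO genotype from AB × BO: 1/4 AB, 1/4 AO, 1/4 BB, 1/4 BO.
Crossing each possibility with the mother AO and summing P(type B): 1/4·1/4 + 1/4·0 + 1/4·1/2 + 1/4·1/4 = 1/4.
Similarly for Rh via the father's Rh distribution: P(Rh-) = 3/8.
Independent loci: 1/4 × 3/8 = 3/32.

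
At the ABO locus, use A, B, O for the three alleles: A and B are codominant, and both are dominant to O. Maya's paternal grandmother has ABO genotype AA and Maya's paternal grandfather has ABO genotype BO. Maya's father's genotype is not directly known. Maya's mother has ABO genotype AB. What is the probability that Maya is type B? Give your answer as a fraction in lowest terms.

1/4

Maya's father's ABO genotype from AA × BO: 1/2 AB, 1/2 AO.
Crossing each possibility with the mother AB and summing P(type B): 1/2·1/4 + 1/2·1/4 = 1/4.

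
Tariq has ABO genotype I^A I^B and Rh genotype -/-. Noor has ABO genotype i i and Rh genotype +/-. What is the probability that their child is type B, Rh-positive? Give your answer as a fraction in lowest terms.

ABO cross I^A I^B × i i → offspring phenotypes: 1/2 A, 1/2 B.
Rh cross -/- × +/- → 1/2 Rh+, 1/2 Rh-.
Independent loci: P(type B, Rh-positive) = 1/2 × 1/2 = 1/4.

1/4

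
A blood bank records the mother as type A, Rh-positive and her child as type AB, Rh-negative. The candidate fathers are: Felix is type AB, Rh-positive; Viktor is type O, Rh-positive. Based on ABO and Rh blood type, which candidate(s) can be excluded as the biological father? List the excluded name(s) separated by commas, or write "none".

Viktor

A candidate is excluded only if no genotype consistent with his phenotype could produce a type AB, Rh-negative child with a type A, Rh-positive mother.
Viktor (type O, Rh+): no genotype consistent with that phenotype can produce a type-AB Rh- child with a type-A mother.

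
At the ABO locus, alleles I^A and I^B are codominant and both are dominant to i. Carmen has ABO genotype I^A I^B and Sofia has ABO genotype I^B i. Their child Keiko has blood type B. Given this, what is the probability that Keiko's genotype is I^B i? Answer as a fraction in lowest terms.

Cross I^A I^B × I^B i → 1/4 I^A I^B, 1/4 I^A i, 1/4 I^B I^B, 1/4 I^B i.
Type-B genotypes among offspring: I^B I^B (1/4), I^B i (1/4); total 1/2.
P(I^B i | type B) = (1/4) / (1/2) = 1/2.

1/2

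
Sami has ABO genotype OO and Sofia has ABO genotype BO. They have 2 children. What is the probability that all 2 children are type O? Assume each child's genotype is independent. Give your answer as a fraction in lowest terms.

1/4

ABO cross OO × BO → 1/2 O, 1/2 B.
So P(type O) = 1/2 per child.
All 2 independent: (1/2)^2 = 1/4.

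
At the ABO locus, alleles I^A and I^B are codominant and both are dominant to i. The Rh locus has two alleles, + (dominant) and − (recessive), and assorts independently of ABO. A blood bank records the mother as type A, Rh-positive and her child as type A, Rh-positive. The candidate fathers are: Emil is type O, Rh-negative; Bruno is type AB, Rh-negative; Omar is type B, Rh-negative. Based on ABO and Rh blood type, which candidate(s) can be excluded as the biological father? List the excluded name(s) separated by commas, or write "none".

none

A candidate is excluded only if no genotype consistent with his phenotype could produce a type A, Rh-positive child with a type A, Rh-positive mother.
Every candidate has at least one consistent genotype combination, so none can be excluded.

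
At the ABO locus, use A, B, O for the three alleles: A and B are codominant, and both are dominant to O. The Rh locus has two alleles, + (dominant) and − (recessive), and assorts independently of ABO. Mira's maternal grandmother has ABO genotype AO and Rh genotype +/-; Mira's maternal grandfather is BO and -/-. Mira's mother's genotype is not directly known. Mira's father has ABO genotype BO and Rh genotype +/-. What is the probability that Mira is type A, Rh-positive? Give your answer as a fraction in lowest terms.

5/64

Mira's mother's ABO genotype from AO × BO: 1/4 AB, 1/4 AO, 1/4 BO, 1/4 OO.
Crossing each possibility with the father BO and summing P(type A): 1/4·1/4 + 1/4·1/4 + 1/4·0 + 1/4·0 = 1/8.
Similarly for Rh via the mother's Rh distribution: P(Rh+) = 5/8.
Independent loci: 1/8 × 5/8 = 5/64.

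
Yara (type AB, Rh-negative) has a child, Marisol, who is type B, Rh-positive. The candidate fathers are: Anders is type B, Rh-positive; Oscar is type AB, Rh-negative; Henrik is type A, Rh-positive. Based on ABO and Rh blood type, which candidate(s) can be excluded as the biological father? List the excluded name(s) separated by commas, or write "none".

A candidate is excluded only if no genotype consistent with his phenotype could produce a type B, Rh-positive child with a type AB, Rh-negative mother.
Oscar (type AB, Rh-): no genotype consistent with that phenotype can produce a type-B Rh+ child with a type-AB mother.

Oscar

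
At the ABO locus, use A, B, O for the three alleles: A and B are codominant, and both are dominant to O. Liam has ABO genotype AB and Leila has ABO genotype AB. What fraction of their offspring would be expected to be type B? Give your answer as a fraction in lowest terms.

1/4

ABO cross AB × AB → offspring phenotypes: 1/4 A, 1/4 B, 1/2 AB.
So P(type B) = 1/4.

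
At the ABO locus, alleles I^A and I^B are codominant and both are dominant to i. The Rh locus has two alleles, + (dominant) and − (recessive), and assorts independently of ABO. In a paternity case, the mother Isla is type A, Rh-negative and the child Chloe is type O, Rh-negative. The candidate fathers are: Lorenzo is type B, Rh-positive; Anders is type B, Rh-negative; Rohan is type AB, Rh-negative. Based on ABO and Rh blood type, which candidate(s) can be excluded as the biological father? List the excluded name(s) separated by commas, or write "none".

A candidate is excluded only if no genotype consistent with his phenotype could produce a type O, Rh-negative child with a type A, Rh-negative mother.
Rohan (type AB, Rh-): no genotype consistent with that phenotype can produce a type-O Rh- child with a type-A mother.

Rohan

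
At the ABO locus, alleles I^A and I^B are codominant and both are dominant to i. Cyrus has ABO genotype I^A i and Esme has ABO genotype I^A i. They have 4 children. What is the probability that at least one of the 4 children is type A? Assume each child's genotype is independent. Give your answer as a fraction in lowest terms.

ABO cross I^A i × I^A i → 1/4 O, 3/4 A.
So P(type A) = 3/4 per child.
P(none) = (1/4)^4 = 1/256; P(at least one) = 1 − 1/256 = 255/256.

255/256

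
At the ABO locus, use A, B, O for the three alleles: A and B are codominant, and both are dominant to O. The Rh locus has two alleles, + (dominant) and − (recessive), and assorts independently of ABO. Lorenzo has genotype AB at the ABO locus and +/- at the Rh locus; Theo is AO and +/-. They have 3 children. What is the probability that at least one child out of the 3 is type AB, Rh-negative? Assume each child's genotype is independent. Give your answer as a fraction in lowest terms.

ABO cross AB × AO → 1/2 A, 1/4 B, 1/4 AB.
Rh cross +/- × +/- → 3/4 Rh+, 1/4 Rh-; so P(type AB, Rh-negative) = 1/4 × 1/4 = 1/16 per child.
P(none) = (15/16)^3 = 3375/4096; P(at least one) = 1 − 3375/4096 = 721/4096.

721/4096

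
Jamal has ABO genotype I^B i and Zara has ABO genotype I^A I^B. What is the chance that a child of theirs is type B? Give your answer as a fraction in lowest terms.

1/2

ABO cross I^B i × I^A I^B → offspring phenotypes: 1/4 A, 1/2 B, 1/4 AB.
So P(type B) = 1/2.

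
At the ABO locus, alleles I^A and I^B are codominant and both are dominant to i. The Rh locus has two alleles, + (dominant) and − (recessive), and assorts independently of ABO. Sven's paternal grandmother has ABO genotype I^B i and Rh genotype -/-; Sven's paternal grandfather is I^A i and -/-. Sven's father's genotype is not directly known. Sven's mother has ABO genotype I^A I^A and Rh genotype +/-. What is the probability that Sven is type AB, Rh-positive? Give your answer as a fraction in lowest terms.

1/8

Sven's father's ABO genotype from I^B i × I^A i: 1/4 I^A I^B, 1/4 I^A i, 1/4 I^B i, 1/4 i i.
Crossing each possibility with the mother I^A I^A and summing P(type AB): 1/4·1/2 + 1/4·0 + 1/4·1/2 + 1/4·0 = 1/4.
Similarly for Rh via the father's Rh distribution: P(Rh+) = 1/2.
Independent loci: 1/4 × 1/2 = 1/8.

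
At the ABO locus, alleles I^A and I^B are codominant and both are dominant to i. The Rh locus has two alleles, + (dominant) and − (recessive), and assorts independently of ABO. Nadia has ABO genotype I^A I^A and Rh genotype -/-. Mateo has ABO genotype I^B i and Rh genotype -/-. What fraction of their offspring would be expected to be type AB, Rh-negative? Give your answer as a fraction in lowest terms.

ABO cross I^A I^A × I^B i → offspring phenotypes: 1/2 A, 1/2 AB.
Rh cross -/- × -/- → 1 Rh-.
Independent loci: P(type AB, Rh-negative) = 1/2 × 1 = 1/2.

1/2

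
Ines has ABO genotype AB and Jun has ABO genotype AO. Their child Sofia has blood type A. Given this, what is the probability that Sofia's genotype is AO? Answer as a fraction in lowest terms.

Cross AB × AO → 1/4 AA, 1/4 AB, 1/4 AO, 1/4 BO.
Type-A genotypes among offspring: AA (1/4), AO (1/4); total 1/2.
P(AO | type A) = (1/4) / (1/2) = 1/2.

1/2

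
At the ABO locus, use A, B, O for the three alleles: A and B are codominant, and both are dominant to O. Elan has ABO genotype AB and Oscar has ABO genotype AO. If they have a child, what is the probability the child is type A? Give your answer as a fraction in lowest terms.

ABO cross AB × AO → offspring phenotypes: 1/2 A, 1/4 B, 1/4 AB.
So P(type A) = 1/2.

1/2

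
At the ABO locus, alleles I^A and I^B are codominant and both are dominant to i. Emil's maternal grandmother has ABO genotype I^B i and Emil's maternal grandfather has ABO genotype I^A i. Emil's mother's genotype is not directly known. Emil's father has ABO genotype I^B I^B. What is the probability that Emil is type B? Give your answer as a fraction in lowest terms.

3/4

Emil's mother's ABO genotype from I^B i × I^A i: 1/4 I^A I^B, 1/4 I^A i, 1/4 I^B i, 1/4 i i.
Crossing each possibility with the father I^B I^B and summing P(type B): 1/4·1/2 + 1/4·1/2 + 1/4·1 + 1/4·1 = 3/4.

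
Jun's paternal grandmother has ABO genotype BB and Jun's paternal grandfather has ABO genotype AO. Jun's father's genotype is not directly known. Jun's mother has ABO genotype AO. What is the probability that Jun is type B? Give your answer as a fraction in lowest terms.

Jun's father's ABO genotype from BB × AO: 1/2 AB, 1/2 BO.
Crossing each possibility with the mother AO and summing P(type B): 1/2·1/4 + 1/2·1/4 = 1/4.

1/4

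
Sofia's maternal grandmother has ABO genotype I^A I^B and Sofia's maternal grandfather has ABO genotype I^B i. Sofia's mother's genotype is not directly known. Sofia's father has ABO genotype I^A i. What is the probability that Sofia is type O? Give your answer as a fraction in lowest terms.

1/8

Sofia's mother's ABO genotype from I^A I^B × I^B i: 1/4 I^A I^B, 1/4 I^A i, 1/4 I^B I^B, 1/4 I^B i.
Crossing each possibility with the father I^A i and summing P(type O): 1/4·0 + 1/4·1/4 + 1/4·0 + 1/4·1/4 = 1/8.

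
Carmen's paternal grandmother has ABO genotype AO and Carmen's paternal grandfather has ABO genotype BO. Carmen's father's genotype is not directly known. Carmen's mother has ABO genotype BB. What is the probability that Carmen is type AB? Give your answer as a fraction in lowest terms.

Carmen's father's ABO genotype from AO × BO: 1/4 AB, 1/4 AO, 1/4 BO, 1/4 OO.
Crossing each possibility with the mother BB and summing P(type AB): 1/4·1/2 + 1/4·1/2 + 1/4·0 + 1/4·0 = 1/4.

1/4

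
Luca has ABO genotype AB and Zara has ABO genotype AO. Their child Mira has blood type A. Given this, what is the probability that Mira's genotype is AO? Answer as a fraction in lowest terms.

Cross AB × AO → 1/4 AA, 1/4 AB, 1/4 AO, 1/4 BO.
Type-A genotypes among offspring: AA (1/4), AO (1/4); total 1/2.
P(AO | type A) = (1/4) / (1/2) = 1/2.

1/2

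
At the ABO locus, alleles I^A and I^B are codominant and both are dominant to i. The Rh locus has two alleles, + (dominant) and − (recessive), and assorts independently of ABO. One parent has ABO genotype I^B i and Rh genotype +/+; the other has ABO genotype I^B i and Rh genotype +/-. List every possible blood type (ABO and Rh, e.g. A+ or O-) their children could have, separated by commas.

O+, B+

Gametes from I^B i × I^B i give offspring ABO genotypes I^B I^B, I^B i, i i, i.e. phenotypes O, B.
Rh cross +/+ × +/- → phenotypes Rh+.
Combining independently: O+, B+.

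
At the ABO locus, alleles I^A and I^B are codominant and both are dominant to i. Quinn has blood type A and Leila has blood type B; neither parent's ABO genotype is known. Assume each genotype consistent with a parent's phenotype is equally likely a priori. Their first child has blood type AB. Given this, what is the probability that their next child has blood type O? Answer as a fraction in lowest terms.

Possible genotypes: Quinn ∈ {I^A I^A, I^A i}; Leila ∈ {I^B I^B, I^B i}.
Weight each parental genotype pair by prior × P(type-AB child):
  I^A I^A × I^B I^B: posterior weight 4/9; P(next child type O) = 0.
  I^A I^A × I^B i: posterior weight 2/9; P(next child type O) = 0.
  I^A i × I^B I^B: posterior weight 2/9; P(next child type O) = 0.
  I^A i × I^B i: posterior weight 1/9; P(next child type O) = 1/4.
Weighted sum = 1/36.

1/36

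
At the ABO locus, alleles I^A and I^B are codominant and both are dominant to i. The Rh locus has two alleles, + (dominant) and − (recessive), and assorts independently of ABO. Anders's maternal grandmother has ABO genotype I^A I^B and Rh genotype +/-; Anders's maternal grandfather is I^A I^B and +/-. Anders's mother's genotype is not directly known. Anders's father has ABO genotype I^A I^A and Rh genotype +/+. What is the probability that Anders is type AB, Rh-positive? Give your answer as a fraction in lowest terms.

1/2

Anders's mother's ABO genotype from I^A I^B × I^A I^B: 1/4 I^A I^A, 1/2 I^A I^B, 1/4 I^B I^B.
Crossing each possibility with the father I^A I^A and summing P(type AB): 1/4·0 + 1/2·1/2 + 1/4·1 = 1/2.
Similarly for Rh via the mother's Rh distribution: P(Rh+) = 1.
Independent loci: 1/2 × 1 = 1/2.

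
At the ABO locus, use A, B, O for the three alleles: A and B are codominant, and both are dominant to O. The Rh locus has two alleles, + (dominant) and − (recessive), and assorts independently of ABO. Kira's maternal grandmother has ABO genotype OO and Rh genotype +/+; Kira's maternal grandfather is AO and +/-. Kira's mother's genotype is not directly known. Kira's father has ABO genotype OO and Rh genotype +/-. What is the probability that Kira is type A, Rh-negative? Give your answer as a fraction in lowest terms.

1/32

Kira's mother's ABO genotype from OO × AO: 1/2 AO, 1/2 OO.
Crossing each possibility with the father OO and summing P(type A): 1/2·1/2 + 1/2·0 = 1/4.
Similarly for Rh via the mother's Rh distribution: P(Rh-) = 1/8.
Independent loci: 1/4 × 1/8 = 1/32.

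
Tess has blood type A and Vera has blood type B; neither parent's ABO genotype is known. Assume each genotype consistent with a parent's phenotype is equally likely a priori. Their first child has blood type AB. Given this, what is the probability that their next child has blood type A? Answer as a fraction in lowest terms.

5/36

Possible genotypes: Tess ∈ {I^A I^A, I^A i}; Vera ∈ {I^B I^B, I^B i}.
Weight each parental genotype pair by prior × P(type-AB child):
  I^A I^A × I^B I^B: posterior weight 4/9; P(next child type A) = 0.
  I^A I^A × I^B i: posterior weight 2/9; P(next child type A) = 1/2.
  I^A i × I^B I^B: posterior weight 2/9; P(next child type A) = 0.
  I^A i × I^B i: posterior weight 1/9; P(next child type A) = 1/4.
Weighted sum = 5/36.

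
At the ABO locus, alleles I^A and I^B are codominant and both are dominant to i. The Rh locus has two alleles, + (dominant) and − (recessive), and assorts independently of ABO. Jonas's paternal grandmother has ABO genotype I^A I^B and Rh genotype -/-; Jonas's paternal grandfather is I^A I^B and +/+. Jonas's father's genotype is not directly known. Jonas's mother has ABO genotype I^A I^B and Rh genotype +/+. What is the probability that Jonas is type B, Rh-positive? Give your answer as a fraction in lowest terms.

Jonas's father's ABO genotype from I^A I^B × I^A I^B: 1/4 I^A I^A, 1/2 I^A I^B, 1/4 I^B I^B.
Crossing each possibility with the mother I^A I^B and summing P(type B): 1/4·0 + 1/2·1/4 + 1/4·1/2 = 1/4.
Similarly for Rh via the father's Rh distribution: P(Rh+) = 1.
Independent loci: 1/4 × 1 = 1/4.

1/4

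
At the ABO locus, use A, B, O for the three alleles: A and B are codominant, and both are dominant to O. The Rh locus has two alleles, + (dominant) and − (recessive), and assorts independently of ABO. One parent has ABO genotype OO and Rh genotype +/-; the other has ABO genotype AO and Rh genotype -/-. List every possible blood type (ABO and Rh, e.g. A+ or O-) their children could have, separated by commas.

Gametes from OO × AO give offspring ABO genotypes AO, OO, i.e. phenotypes O, A.
Rh cross +/- × -/- → phenotypes Rh+, Rh-.
Combining independently: O+, O-, A+, A-.

O+, O-, A+, A-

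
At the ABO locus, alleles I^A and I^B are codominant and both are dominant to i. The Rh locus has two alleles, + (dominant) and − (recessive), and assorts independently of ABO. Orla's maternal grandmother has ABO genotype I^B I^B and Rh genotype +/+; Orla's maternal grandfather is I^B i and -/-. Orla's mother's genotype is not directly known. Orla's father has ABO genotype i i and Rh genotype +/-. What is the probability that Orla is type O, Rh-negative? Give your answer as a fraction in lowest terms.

Orla's mother's ABO genotype from I^B I^B × I^B i: 1/2 I^B I^B, 1/2 I^B i.
Crossing each possibility with the father i i and summing P(type O): 1/2·0 + 1/2·1/2 = 1/4.
Similarly for Rh via the mother's Rh distribution: P(Rh-) = 1/4.
Independent loci: 1/4 × 1/4 = 1/16.

1/16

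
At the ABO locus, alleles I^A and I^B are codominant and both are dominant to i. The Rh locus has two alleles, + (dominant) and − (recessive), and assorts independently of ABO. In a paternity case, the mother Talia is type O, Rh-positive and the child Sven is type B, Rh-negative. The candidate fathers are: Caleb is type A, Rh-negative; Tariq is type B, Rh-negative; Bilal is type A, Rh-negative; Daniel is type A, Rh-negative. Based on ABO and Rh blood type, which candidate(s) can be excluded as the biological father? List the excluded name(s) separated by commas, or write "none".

A candidate is excluded only if no genotype consistent with his phenotype could produce a type B, Rh-negative child with a type O, Rh-positive mother.
Caleb (type A, Rh-): no genotype consistent with that phenotype can produce a type-B Rh- child with a type-O mother.
Bilal (type A, Rh-): no genotype consistent with that phenotype can produce a type-B Rh- child with a type-O mother.
Daniel (type A, Rh-): no genotype consistent with that phenotype can produce a type-B Rh- child with a type-O mother.

Caleb, Bilal, Daniel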